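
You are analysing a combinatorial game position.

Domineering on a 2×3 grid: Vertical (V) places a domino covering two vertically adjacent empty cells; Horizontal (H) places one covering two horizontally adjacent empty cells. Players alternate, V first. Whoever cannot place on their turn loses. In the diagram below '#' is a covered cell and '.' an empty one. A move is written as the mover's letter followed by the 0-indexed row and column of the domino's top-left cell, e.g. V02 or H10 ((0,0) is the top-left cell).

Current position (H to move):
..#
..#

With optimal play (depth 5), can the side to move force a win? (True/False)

[..#/..#] H move#1: H00:+1/###/..#*, H10:+1/..#/###
[###/..#] end (terminal -1, V#2); searched ..#/..# to 5

H winning at [..#/..#]: True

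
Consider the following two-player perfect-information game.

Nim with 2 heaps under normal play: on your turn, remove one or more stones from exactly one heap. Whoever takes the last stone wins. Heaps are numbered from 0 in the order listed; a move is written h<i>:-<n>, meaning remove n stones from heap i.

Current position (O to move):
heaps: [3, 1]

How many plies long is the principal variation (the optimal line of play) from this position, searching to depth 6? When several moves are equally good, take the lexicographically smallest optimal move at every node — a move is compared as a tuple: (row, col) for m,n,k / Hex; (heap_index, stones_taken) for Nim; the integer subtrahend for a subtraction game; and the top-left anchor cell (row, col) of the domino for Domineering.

PV length from [(3,1)]: 3 plies

ply 1, O at (3,1) | h0:-1=-1→(2,1); h0:-2=+1→(1,1)*; h0:-3=-1→(0,1); h1:-1=-1→(3,0)
ply 2, X at (1,1) | h0:-1=-1→(0,1)*; h1:-1=-1→(1,0)
ply 3, O at (0,1) | h1:-1=+1→(0,0)*
ply 4: (0,0) is terminal -1 (X); from (3,1) depth 6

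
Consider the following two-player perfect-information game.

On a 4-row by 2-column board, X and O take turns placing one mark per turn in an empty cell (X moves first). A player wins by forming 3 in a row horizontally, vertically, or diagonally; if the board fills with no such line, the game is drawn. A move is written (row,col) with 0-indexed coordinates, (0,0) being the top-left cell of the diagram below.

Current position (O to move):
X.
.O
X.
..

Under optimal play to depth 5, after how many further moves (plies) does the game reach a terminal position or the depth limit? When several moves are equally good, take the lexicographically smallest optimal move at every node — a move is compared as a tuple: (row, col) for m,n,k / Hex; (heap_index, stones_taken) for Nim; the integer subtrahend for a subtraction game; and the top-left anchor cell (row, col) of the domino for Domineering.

[X./.O/X./..] O move#1: (0,1):-1/XO/.O/X./.., (1,0):+0/X./OO/X./..*, (2,1):-1/X./.O/XO/.., (3,0):-1/X./.O/X./O., (3,1):-1/X./.O/X./.O
[X./OO/X./..] X move#2: (0,1):+0/XX/OO/X./..*, (2,1):+0/X./OO/XX/.., (3,0):-1/X./OO/X./X., (3,1):+0/X./OO/X./.X
[XX/OO/X./..] O move#3: (2,1):+0/XX/OO/XO/..*, (3,0):+0/XX/OO/X./O., (3,1):+0/XX/OO/X./.O
[XX/OO/XO/..] X move#4: (3,0):-1/XX/OO/XO/X., (3,1):+0/XX/OO/XO/.X*
[XX/OO/XO/.X] O move#5: (3,0):+0/XX/OO/XO/OX*
[XX/OO/XO/OX] end (terminal +0, X#6); searched X./.O/X./.. to 5

PV length from [X./.O/X./..]: 5 plies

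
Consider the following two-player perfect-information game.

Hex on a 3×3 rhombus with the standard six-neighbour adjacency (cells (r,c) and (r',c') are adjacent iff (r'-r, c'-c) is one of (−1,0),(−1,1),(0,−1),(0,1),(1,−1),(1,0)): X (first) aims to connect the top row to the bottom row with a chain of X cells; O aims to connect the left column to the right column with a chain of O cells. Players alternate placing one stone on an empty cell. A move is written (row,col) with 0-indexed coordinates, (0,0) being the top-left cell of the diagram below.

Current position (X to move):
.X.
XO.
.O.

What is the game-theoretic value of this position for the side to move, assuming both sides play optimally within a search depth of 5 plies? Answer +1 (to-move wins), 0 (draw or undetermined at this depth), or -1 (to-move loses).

ply 1, X at .X./XO./.O. | (0,0)=-1→XX./XO./.O.; (0,2)=-1→.XX/XO./.O.; (1,2)=-1→.X./XOX/.O.; (2,0)=+1→.X./XO./XO.*; (2,2)=-1→.X./XO./.OX
ply 2: .X./XO./XO. is terminal -1 (O); from .X./XO./.O. depth 5

value(.X./XO./.O., X) = +1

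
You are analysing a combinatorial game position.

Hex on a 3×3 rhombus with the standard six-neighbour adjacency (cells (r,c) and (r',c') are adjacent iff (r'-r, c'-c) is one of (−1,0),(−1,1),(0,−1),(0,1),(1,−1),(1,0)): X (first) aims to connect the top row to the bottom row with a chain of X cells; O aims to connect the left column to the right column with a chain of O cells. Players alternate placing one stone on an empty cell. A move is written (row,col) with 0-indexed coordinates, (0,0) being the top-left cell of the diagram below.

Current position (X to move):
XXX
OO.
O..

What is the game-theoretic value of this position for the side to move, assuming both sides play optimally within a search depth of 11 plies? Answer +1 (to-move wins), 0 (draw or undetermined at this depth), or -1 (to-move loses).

value(XXX/OO./O.., X) = +1

p1 X@[XXX/OO./O..]: (1,2)[XXX/OOX/O..]+1* (2,1)[XXX/OO./OX.]-1 (2,2)[XXX/OO./O.X]-1
p2 O@[XXX/OOX/O..]: (2,1)[XXX/OOX/OO.]-1* (2,2)[XXX/OOX/O.O]-1
p3 X@[XXX/OOX/OO.]: (2,2)[XXX/OOX/OOX]+1*
p4 O@[XXX/OOX/OOX] terminal -1; root [XXX/OO./O..] d11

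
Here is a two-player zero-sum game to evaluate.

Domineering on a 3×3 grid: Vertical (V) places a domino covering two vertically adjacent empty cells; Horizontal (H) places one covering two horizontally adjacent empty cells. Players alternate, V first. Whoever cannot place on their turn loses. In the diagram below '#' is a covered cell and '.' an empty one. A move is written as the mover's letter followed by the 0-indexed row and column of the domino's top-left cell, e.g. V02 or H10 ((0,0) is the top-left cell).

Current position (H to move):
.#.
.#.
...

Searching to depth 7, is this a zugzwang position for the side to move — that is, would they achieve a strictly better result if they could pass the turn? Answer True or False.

zugzwang(.#./.#./..., H) = False

ply 1, H at .#./.#./... | H20=-1→.#./.#./##.*; H21=-1→.#./.#./.##
ply 2, V at .#./.#./##. | V00=+1→##./##./##.*; V02=+1→.##/.##/##.; V12=+1→.#./.##/###
ply 3: ##./##./##. is terminal -1 (H); from .#./.#./... depth 7
if H skipped the turn, V would face:
~ ply 1, V at .#./.#./... | V00=+1→##./##./...*; V02=+1→.##/.##/...; V10=+1→.#./##./#..; V12=+1→.#./.##/..#
~ ply 2, H at ##./##./... | H20=-1→##./##./##.*; H21=-1→##./##./.##
~ ply 3, V at ##./##./##. | V02=+1→###/###/##.*; V12=+1→##./###/###
~ ply 4: ###/###/##. is terminal -1 (H); from .#./.#./... depth 7
compare (H): move=-1 vs pass=-1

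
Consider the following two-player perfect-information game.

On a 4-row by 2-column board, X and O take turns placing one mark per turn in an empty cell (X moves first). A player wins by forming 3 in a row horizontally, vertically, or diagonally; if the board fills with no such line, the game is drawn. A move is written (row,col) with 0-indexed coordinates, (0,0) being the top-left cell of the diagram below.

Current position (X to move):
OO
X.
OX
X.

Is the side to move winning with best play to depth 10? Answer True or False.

X winning at [OO/X./OX/X.]: False

[OO/X./OX/X.] X move#1: (1,1):+0/OO/XX/OX/X.*, (3,1):+0/OO/X./OX/XX
[OO/XX/OX/X.] O move#2: (3,1):+0/OO/XX/OX/XO*
[OO/XX/OX/XO] end (terminal +0, X#3); searched OO/X./OX/X. to 10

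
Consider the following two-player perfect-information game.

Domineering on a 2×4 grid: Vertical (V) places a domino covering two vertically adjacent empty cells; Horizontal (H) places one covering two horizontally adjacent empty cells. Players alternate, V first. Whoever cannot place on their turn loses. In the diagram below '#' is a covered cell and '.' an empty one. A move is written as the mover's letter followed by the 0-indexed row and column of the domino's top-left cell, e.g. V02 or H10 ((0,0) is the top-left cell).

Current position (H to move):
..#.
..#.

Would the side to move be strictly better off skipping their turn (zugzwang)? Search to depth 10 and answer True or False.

ply 1, H at ..#./..#. | H00=+1→###./..#.*; H10=+1→..#./###.
ply 2, V at ###./..#. | V03=-1→####/..##*
ply 3, H at ####/..## | H10=+1→####/####*
ply 4: ####/#### is terminal -1 (V); from ..#./..#. depth 10
if H skipped the turn, V would face:
~ ply 1, V at ..#./..#. | V00=+1→#.#./#.#.*; V01=+1→.##./.##.; V03=-1→..##/..##
~ ply 2: #.#./#.#. is terminal -1 (H); from ..#./..#. depth 10
compare (H): move=+1 vs pass=-1

zugzwang(..#./..#., H) = False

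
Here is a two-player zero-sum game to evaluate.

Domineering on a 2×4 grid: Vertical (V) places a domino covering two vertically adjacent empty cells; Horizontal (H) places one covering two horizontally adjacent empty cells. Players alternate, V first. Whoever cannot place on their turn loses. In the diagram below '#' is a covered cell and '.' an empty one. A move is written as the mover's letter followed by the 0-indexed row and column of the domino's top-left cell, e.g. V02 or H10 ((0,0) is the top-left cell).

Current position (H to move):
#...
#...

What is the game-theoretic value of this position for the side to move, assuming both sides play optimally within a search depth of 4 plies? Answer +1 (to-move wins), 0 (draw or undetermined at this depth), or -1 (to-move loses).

value(#.../#..., H) = +1

ply 1, H at #.../#... | H01=+1→###./#...*; H02=+1→#.##/#...; H11=+1→#.../###.; H12=+1→#.../#.##
ply 2, V at ###./#... | V03=-1→####/#..#*
ply 3, H at ####/#..# | H11=+1→####/####*
ply 4: ####/#### is terminal -1 (V); from #.../#... depth 4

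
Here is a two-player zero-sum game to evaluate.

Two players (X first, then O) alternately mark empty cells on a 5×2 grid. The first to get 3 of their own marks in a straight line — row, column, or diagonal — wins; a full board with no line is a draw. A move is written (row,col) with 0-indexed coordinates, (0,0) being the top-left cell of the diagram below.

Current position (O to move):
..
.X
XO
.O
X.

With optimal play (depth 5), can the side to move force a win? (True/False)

O winning at [../.X/XO/.O/X.]: True

ply 1, O at ../.X/XO/.O/X. | (0,0)=-1→O./.X/XO/.O/X.; (0,1)=-1→.O/.X/XO/.O/X.; (1,0)=-1→../OX/XO/.O/X.; (3,0)=+0→../.X/XO/OO/X.; (4,1)=+1→../.X/XO/.O/XO*
ply 2: ../.X/XO/.O/XO is terminal -1 (X); from ../.X/XO/.O/X. depth 5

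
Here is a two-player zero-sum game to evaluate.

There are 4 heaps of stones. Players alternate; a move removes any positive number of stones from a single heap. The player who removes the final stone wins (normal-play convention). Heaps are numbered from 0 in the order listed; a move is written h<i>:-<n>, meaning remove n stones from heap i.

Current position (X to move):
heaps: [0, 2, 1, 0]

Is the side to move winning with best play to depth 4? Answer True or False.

X winning at [(0,2,1,0)]: True

p1 X@[(0,2,1,0)]: h1:-1[(0,1,1,0)]+1* h1:-2[(0,0,1,0)]-1 h2:-1[(0,2,0,0)]-1
p2 O@[(0,1,1,0)]: h1:-1[(0,0,1,0)]-1* h2:-1[(0,1,0,0)]-1
p3 X@[(0,0,1,0)]: h2:-1[(0,0,0,0)]+1*
p4 O@[(0,0,0,0)] terminal -1; root [(0,2,1,0)] d4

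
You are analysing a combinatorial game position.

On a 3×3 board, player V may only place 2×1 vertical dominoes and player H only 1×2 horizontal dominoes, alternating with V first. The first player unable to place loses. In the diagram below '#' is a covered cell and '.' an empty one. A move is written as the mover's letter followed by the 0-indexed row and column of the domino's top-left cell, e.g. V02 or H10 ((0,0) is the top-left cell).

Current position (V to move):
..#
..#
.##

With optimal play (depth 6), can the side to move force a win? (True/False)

[..#/..#/.##] V move#1: V00:+1/#.#/#.#/.##*, V01:+1/.##/.##/.##, V10:-1/..#/#.#/###
[#.#/#.#/.##] end (terminal -1, H#2); searched ..#/..#/.## to 6

V winning at [..#/..#/.##]: True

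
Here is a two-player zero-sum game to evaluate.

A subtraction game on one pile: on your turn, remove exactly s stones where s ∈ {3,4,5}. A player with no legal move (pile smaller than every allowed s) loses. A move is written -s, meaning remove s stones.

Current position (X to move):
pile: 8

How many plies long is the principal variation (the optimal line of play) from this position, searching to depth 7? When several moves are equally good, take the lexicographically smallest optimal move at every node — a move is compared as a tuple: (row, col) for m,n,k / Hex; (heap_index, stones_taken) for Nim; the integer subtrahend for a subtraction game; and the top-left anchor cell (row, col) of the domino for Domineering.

PV length from [8]: 2 plies

p1 X@[8]: -3[5]-1* -4[4]-1 -5[3]-1
p2 O@[5]: -3[2]+1* -4[1]+1 -5[0]+1
p3 X@[2] terminal -1; root [8] d7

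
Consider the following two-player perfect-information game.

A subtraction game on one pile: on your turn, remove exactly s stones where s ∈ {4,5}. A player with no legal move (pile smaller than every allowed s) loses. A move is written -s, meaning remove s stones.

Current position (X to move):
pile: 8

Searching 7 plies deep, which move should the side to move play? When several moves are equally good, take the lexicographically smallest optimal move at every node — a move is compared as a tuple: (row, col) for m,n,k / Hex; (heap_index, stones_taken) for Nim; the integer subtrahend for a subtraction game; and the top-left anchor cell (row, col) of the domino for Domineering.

X's best at [8]: -5

[8] X move#1: -4:-1/4, -5:+1/3*
[3] end (terminal -1, O#2); searched 8 to 7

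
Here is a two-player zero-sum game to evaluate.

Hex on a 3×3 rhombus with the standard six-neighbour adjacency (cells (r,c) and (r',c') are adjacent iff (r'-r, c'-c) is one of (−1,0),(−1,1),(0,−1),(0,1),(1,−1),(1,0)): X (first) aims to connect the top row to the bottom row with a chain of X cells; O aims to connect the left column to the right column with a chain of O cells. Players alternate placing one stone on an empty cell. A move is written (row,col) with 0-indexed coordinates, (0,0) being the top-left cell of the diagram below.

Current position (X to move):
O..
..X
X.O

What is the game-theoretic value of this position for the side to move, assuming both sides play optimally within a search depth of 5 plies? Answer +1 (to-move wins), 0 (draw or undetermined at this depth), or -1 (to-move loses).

p1 X@[O../..X/X.O]: (0,1)[OX./..X/X.O]+1* (0,2)[O.X/..X/X.O]+1 (1,0)[O../X.X/X.O]+1 (1,1)[O../.XX/X.O]+1 (2,1)[O../..X/XXO]+1
p2 O@[OX./..X/X.O]: (0,2)[OXO/..X/X.O]-1* (1,0)[OX./O.X/X.O]-1 (1,1)[OX./.OX/X.O]-1 (2,1)[OX./..X/XOO]-1
p3 X@[OXO/..X/X.O]: (1,0)[OXO/X.X/X.O]+1* (1,1)[OXO/.XX/X.O]+1 (2,1)[OXO/..X/XXO]+1
p4 O@[OXO/X.X/X.O] terminal -1; root [O../..X/X.O] d5

value(O../..X/X.O, X) = +1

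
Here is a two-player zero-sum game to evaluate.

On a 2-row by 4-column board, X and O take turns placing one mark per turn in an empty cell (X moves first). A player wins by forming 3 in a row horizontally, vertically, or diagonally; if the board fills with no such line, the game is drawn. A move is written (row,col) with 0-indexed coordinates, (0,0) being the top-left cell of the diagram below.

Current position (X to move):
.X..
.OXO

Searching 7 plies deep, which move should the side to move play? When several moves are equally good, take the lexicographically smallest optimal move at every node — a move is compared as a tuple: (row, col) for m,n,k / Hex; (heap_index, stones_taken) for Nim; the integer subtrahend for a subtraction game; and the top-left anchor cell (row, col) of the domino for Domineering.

X's best at [.X../.OXO]: (0,2)

ply 1, X at .X../.OXO | (0,0)=+0→XX../.OXO; (0,2)=+1→.XX./.OXO*; (0,3)=+0→.X.X/.OXO; (1,0)=+0→.X../XOXO
ply 2, O at .XX./.OXO | (0,0)=-1→OXX./.OXO*; (0,3)=-1→.XXO/.OXO; (1,0)=-1→.XX./OOXO
ply 3, X at OXX./.OXO | (0,3)=+1→OXXX/.OXO*; (1,0)=+0→OXX./XOXO
ply 4: OXXX/.OXO is terminal -1 (O); from .X../.OXO depth 7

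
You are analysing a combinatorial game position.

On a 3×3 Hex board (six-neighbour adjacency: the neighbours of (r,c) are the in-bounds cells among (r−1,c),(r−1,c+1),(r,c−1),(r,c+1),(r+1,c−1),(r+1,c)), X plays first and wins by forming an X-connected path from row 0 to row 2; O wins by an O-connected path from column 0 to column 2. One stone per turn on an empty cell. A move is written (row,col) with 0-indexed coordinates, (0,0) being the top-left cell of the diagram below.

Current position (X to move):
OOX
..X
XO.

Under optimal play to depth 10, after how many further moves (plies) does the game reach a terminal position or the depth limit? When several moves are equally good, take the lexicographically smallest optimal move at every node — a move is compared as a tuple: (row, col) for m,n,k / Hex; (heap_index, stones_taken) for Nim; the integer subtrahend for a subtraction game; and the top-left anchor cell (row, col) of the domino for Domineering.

PV length from [OOX/..X/XO.]: 3 plies

p1 X@[OOX/..X/XO.]: (1,0)[OOX/X.X/XO.]+1* (1,1)[OOX/.XX/XO.]+1 (2,2)[OOX/..X/XOX]+1
p2 O@[OOX/X.X/XO.]: (1,1)[OOX/XOX/XO.]-1* (2,2)[OOX/X.X/XOO]-1
p3 X@[OOX/XOX/XO.]: (2,2)[OOX/XOX/XOX]+1*
p4 O@[OOX/XOX/XOX] terminal -1; root [OOX/..X/XO.] d10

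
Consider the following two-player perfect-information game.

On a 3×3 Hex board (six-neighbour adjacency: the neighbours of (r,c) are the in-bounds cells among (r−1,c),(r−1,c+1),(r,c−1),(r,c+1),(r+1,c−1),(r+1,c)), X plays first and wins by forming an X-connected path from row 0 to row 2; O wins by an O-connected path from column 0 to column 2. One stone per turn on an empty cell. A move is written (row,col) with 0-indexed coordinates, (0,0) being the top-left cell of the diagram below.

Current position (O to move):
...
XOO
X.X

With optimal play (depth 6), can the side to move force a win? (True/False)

O winning at [.../XOO/X.X]: False

ply 1, O at .../XOO/X.X | (0,0)=-1→O../XOO/X.X*; (0,1)=-1→.O./XOO/X.X; (0,2)=-1→..O/XOO/X.X; (2,1)=-1→.../XOO/XOX
ply 2, X at O../XOO/X.X | (0,1)=+1→OX./XOO/X.X*; (0,2)=-1→O.X/XOO/X.X; (2,1)=-1→O../XOO/XXX
ply 3: OX./XOO/X.X is terminal -1 (O); from .../XOO/X.X depth 6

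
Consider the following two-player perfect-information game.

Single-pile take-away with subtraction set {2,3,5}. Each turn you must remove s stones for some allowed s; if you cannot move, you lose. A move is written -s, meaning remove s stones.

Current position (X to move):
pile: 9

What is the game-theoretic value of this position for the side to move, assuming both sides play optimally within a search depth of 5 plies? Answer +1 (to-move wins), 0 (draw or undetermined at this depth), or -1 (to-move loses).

[9] X move#1: -2:+1/7*, -3:-1/6, -5:-1/4
[7] O move#2: -2:-1/5*, -3:-1/4, -5:-1/2
[5] X move#3: -2:-1/3, -3:-1/2, -5:+1/0*
[0] end (terminal -1, O#4); searched 9 to 5

value(9, X) = +1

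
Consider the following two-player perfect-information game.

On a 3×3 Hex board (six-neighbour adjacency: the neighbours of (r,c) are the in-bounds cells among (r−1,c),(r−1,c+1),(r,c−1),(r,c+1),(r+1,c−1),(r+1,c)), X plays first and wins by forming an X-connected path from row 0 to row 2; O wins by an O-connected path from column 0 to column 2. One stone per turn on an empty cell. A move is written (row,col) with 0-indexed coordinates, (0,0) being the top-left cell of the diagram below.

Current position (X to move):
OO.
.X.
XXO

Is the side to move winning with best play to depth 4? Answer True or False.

[OO./.X./XXO] X move#1: (0,2):+1/OOX/.X./XXO*, (1,0):-1/OO./XX./XXO, (1,2):-1/OO./.XX/XXO
[OOX/.X./XXO] end (terminal -1, O#2); searched OO./.X./XXO to 4

X winning at [OO./.X./XXO]: True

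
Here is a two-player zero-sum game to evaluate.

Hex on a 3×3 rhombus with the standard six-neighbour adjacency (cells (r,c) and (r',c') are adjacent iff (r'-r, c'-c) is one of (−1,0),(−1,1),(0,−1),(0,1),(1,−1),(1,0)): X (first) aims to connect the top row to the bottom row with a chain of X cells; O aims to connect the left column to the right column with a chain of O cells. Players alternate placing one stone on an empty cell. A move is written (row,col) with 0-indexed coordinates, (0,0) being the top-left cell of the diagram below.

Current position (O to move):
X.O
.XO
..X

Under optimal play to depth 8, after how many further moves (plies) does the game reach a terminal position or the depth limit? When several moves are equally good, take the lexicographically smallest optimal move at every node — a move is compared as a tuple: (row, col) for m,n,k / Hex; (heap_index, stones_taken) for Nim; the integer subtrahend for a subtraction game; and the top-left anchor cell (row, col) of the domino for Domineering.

PV length from [X.O/.XO/..X]: 4 plies

ply 1, O at X.O/.XO/..X | (0,1)=-1→XOO/.XO/..X*; (1,0)=-1→X.O/OXO/..X; (2,0)=-1→X.O/.XO/O.X; (2,1)=-1→X.O/.XO/.OX
ply 2, X at XOO/.XO/..X | (1,0)=+1→XOO/XXO/..X*; (2,0)=-1→XOO/.XO/X.X; (2,1)=-1→XOO/.XO/.XX
ply 3, O at XOO/XXO/..X | (2,0)=-1→XOO/XXO/O.X*; (2,1)=-1→XOO/XXO/.OX
ply 4, X at XOO/XXO/O.X | (2,1)=+1→XOO/XXO/OXX*
ply 5: XOO/XXO/OXX is terminal -1 (O); from X.O/.XO/..X depth 8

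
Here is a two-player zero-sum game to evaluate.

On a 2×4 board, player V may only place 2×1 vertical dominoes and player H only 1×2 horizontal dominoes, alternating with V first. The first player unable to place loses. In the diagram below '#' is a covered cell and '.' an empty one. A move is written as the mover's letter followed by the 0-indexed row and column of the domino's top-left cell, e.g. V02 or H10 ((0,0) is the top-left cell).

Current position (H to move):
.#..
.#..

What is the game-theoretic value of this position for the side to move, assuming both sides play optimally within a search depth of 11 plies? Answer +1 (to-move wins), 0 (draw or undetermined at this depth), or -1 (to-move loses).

[.#../.#..] H move#1: H02:+1/.###/.#..*, H12:+1/.#../.###
[.###/.#..] V move#2: V00:-1/####/##..*
[####/##..] H move#3: H12:+1/####/####*
[####/####] end (terminal -1, V#4); searched .#../.#.. to 11

value(.#../.#.., H) = +1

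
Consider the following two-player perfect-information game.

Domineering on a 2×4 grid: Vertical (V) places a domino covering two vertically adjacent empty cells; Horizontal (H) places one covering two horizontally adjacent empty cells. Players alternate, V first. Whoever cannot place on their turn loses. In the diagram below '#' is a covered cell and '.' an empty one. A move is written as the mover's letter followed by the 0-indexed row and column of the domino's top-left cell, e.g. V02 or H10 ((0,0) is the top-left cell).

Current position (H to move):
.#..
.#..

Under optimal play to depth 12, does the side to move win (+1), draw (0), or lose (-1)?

value(.#../.#.., H) = +1

[.#../.#..] H move#1: H02:+1/.###/.#..*, H12:+1/.#../.###
[.###/.#..] V move#2: V00:-1/####/##..*
[####/##..] H move#3: H12:+1/####/####*
[####/####] end (terminal -1, V#4); searched .#../.#.. to 12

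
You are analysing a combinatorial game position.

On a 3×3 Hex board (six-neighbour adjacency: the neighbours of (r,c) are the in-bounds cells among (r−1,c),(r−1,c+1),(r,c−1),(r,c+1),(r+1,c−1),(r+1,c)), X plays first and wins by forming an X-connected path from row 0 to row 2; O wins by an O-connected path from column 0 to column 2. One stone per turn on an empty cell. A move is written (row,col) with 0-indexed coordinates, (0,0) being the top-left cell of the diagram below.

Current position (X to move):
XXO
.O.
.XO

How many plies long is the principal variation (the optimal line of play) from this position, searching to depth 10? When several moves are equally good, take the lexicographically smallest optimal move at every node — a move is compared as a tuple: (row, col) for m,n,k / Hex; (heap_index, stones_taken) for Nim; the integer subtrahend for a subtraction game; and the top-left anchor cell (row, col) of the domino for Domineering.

p1 X@[XXO/.O./.XO]: (1,0)[XXO/XO./.XO]-1* (1,2)[XXO/.OX/.XO]-1 (2,0)[XXO/.O./XXO]-1
p2 O@[XXO/XO./.XO]: (1,2)[XXO/XOO/.XO]-1 (2,0)[XXO/XO./OXO]+1*
p3 X@[XXO/XO./OXO] terminal -1; root [XXO/.O./.XO] d10

PV length from [XXO/.O./.XO]: 2 plies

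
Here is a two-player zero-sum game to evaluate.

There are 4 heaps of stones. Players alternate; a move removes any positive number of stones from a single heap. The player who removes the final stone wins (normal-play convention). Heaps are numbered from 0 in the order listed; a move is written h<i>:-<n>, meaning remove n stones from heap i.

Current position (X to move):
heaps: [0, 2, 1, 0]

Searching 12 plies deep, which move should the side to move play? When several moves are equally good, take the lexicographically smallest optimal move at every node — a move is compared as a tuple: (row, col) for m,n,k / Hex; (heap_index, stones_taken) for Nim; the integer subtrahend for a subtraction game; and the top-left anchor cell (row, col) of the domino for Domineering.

X's best at [(0,2,1,0)]: h1:-1

ply 1, X at (0,2,1,0) | h1:-1=+1→(0,1,1,0)*; h1:-2=-1→(0,0,1,0); h2:-1=-1→(0,2,0,0)
ply 2, O at (0,1,1,0) | h1:-1=-1→(0,0,1,0)*; h2:-1=-1→(0,1,0,0)
ply 3, X at (0,0,1,0) | h2:-1=+1→(0,0,0,0)*
ply 4: (0,0,0,0) is terminal -1 (O); from (0,2,1,0) depth 12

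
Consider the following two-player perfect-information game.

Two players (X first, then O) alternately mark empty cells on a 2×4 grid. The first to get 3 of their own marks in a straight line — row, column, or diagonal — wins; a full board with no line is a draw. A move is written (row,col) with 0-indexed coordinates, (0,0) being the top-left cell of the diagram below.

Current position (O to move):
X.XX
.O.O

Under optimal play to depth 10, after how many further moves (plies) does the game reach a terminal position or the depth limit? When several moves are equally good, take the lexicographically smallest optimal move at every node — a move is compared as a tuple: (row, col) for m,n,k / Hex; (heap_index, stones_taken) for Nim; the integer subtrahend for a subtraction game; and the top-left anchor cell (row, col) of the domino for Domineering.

ply 1, O at X.XX/.O.O | (0,1)=+0→XOXX/.O.O; (1,0)=-1→X.XX/OO.O; (1,2)=+1→X.XX/.OOO*
ply 2: X.XX/.OOO is terminal -1 (X); from X.XX/.O.O depth 10

PV length from [X.XX/.O.O]: 1 ply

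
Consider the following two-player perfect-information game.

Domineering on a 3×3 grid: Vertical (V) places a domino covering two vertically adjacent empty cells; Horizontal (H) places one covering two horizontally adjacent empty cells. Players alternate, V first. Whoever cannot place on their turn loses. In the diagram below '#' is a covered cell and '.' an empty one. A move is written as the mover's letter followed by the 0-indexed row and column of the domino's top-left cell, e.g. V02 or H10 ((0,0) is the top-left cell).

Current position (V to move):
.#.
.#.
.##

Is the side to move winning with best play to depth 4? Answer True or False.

ply 1, V at .#./.#./.## | V00=+1→##./##./.##*; V02=+1→.##/.##/.##; V10=+1→.#./##./###
ply 2: ##./##./.## is terminal -1 (H); from .#./.#./.## depth 4

V winning at [.#./.#./.##]: True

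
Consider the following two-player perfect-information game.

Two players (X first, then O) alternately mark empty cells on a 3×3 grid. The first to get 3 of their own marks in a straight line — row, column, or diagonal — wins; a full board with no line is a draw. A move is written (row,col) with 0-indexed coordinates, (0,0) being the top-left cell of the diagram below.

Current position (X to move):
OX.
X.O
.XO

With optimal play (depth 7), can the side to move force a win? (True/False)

p1 X@[OX./X.O/.XO]: (0,2)[OXX/X.O/.XO]-1 (1,1)[OX./XXO/.XO]+1* (2,0)[OX./X.O/XXO]-1
p2 O@[OX./XXO/.XO] terminal -1; root [OX./X.O/.XO] d7

X winning at [OX./X.O/.XO]: True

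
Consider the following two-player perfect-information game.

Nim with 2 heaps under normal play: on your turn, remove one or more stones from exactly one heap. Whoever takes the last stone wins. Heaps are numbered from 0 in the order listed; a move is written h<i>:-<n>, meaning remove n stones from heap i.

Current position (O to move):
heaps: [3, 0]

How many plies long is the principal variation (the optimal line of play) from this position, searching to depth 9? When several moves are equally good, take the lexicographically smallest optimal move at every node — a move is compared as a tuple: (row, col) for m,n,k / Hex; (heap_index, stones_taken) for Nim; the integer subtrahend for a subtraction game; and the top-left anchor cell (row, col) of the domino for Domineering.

ply 1, O at (3,0) | h0:-1=-1→(2,0); h0:-2=-1→(1,0); h0:-3=+1→(0,0)*
ply 2: (0,0) is terminal -1 (X); from (3,0) depth 9

PV length from [(3,0)]: 1 ply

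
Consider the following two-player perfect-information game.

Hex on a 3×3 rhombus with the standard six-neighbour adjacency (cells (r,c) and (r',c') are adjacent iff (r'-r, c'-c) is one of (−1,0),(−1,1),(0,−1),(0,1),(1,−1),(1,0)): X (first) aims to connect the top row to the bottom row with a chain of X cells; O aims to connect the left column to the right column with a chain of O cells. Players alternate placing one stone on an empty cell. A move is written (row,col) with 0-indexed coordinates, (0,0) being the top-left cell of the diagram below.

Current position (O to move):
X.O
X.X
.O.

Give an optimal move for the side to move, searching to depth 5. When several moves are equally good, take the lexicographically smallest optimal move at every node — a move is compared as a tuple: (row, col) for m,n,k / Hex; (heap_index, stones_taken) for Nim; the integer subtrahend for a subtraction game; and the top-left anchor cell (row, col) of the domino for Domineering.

O's best at [X.O/X.X/.O.]: (2,0)

p1 O@[X.O/X.X/.O.]: (0,1)[XOO/X.X/.O.]-1 (1,1)[X.O/XOX/.O.]-1 (2,0)[X.O/X.X/OO.]+1* (2,2)[X.O/X.X/.OO]-1
p2 X@[X.O/X.X/OO.]: (0,1)[XXO/X.X/OO.]-1* (1,1)[X.O/XXX/OO.]-1 (2,2)[X.O/X.X/OOX]-1
p3 O@[XXO/X.X/OO.]: (1,1)[XXO/XOX/OO.]+1* (2,2)[XXO/X.X/OOO]+1
p4 X@[XXO/XOX/OO.] terminal -1; root [X.O/X.X/.O.] d5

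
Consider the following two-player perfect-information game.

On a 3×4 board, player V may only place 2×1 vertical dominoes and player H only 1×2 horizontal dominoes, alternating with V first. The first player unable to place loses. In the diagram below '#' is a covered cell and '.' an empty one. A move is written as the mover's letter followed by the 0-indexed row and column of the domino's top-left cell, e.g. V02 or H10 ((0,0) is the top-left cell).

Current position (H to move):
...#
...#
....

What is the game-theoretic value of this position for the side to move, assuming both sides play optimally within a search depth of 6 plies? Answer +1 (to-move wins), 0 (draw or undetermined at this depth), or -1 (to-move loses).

value(...#/...#/...., H) = +1

p1 H@[...#/...#/....]: H00[##.#/...#/....]-1 H01[.###/...#/....]-1 H10[...#/##.#/....]+1* H11[...#/.###/....]+1 H20[...#/...#/##..]-1 H21[...#/...#/.##.]-1 H22[...#/...#/..##]-1
p2 V@[...#/##.#/....]: V02[..##/####/....]-1* V12[...#/####/..#.]-1
p3 H@[..##/####/....]: H00[####/####/....]+1* H20[..##/####/##..]+1 H21[..##/####/.##.]+1 H22[..##/####/..##]+1
p4 V@[####/####/....] terminal -1; root [...#/...#/....] d6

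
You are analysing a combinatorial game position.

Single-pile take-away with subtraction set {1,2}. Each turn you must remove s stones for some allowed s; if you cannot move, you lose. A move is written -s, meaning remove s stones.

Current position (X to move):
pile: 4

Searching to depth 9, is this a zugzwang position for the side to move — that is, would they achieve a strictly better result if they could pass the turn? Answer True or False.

ply 1, X at 4 | -1=+1→3*; -2=-1→2
ply 2, O at 3 | -1=-1→2*; -2=-1→1
ply 3, X at 2 | -1=-1→1; -2=+1→0*
ply 4: 0 is terminal -1 (O); from 4 depth 9
suppose X passes — search the same position with O to move:
pass> ply 1, O at 4 | -1=+1→3*; -2=-1→2
pass> ply 2, X at 3 | -1=-1→2*; -2=-1→1
pass> ply 3, O at 2 | -1=-1→1; -2=+1→0*
pass> ply 4: 0 is terminal -1 (X); from 4 depth 9
for X: play +1, pass -1

zugzwang(4, X) = False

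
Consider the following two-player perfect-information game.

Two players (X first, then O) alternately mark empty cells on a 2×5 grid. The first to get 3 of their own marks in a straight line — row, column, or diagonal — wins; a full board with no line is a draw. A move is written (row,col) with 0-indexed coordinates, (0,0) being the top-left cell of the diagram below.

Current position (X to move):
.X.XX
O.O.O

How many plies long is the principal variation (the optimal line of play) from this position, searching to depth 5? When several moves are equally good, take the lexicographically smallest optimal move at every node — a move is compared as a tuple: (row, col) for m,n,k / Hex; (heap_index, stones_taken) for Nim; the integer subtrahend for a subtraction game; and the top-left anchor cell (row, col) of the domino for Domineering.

PV length from [.X.XX/O.O.O]: 1 ply

p1 X@[.X.XX/O.O.O]: (0,0)[XX.XX/O.O.O]-1 (0,2)[.XXXX/O.O.O]+1* (1,1)[.X.XX/OXO.O]-1 (1,3)[.X.XX/O.OXO]-1
p2 O@[.XXXX/O.O.O] terminal -1; root [.X.XX/O.O.O] d5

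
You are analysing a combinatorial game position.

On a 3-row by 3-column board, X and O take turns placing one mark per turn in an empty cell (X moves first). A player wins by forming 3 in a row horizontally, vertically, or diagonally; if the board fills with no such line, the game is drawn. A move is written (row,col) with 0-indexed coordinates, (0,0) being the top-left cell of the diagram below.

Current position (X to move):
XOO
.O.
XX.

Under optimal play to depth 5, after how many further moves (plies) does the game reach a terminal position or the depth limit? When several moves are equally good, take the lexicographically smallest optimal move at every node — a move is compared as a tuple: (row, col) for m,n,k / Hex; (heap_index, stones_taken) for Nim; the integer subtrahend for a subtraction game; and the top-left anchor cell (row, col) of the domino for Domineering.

PV length from [XOO/.O./XX.]: 1 ply

ply 1, X at XOO/.O./XX. | (1,0)=+1→XOO/XO./XX.*; (1,2)=+1→XOO/.OX/XX.; (2,2)=+1→XOO/.O./XXX
ply 2: XOO/XO./XX. is terminal -1 (O); from XOO/.O./XX. depth 5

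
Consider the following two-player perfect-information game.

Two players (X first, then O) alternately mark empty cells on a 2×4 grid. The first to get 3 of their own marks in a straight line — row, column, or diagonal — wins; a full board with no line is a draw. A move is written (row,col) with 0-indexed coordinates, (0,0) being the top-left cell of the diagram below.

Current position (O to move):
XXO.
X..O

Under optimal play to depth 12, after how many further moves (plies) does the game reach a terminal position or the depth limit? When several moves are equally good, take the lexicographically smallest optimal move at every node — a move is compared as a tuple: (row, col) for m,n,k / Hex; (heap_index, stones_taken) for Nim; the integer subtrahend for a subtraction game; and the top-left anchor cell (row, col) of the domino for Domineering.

PV length from [XXO./X..O]: 3 plies

p1 O@[XXO./X..O]: (0,3)[XXOO/X..O]+0* (1,1)[XXO./XO.O]+0 (1,2)[XXO./X.OO]+0
p2 X@[XXOO/X..O]: (1,1)[XXOO/XX.O]+0* (1,2)[XXOO/X.XO]+0
p3 O@[XXOO/XX.O]: (1,2)[XXOO/XXOO]+0*
p4 X@[XXOO/XXOO] terminal +0; root [XXO./X..O] d12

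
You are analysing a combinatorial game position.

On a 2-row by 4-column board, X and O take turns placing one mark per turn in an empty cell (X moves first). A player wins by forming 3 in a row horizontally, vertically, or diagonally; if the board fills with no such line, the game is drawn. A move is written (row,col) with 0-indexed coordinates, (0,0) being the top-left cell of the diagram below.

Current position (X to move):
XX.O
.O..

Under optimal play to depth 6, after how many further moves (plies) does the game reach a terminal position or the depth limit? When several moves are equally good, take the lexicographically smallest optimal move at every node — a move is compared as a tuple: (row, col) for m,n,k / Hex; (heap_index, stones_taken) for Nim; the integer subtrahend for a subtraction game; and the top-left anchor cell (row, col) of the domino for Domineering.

PV length from [XX.O/.O..]: 1 ply

p1 X@[XX.O/.O..]: (0,2)[XXXO/.O..]+1* (1,0)[XX.O/XO..]+0 (1,2)[XX.O/.OX.]+0 (1,3)[XX.O/.O.X]+0
p2 O@[XXXO/.O..] terminal -1; root [XX.O/.O..] d6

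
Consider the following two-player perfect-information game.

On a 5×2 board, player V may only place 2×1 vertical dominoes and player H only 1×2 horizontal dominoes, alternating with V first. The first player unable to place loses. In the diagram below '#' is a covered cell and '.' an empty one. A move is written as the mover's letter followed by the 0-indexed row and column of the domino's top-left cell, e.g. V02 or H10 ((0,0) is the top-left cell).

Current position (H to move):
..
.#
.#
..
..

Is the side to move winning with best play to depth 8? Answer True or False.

H winning at [../.#/.#/../..]: True

ply 1, H at ../.#/.#/../.. | H00=-1→##/.#/.#/../..; H30=+1→../.#/.#/##/..*; H40=+1→../.#/.#/../##
ply 2, V at ../.#/.#/##/.. | V00=-1→#./##/.#/##/..*; V10=-1→../##/##/##/..
ply 3, H at #./##/.#/##/.. | H40=+1→#./##/.#/##/##*
ply 4: #./##/.#/##/## is terminal -1 (V); from ../.#/.#/../.. depth 8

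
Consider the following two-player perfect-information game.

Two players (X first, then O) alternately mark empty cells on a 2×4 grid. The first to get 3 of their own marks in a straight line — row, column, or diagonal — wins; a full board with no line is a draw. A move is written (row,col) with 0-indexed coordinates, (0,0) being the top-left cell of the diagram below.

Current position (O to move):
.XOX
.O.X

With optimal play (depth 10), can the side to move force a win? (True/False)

p1 O@[.XOX/.O.X]: (0,0)[OXOX/.O.X]+0* (1,0)[.XOX/OO.X]+0 (1,2)[.XOX/.OOX]+0
p2 X@[OXOX/.O.X]: (1,0)[OXOX/XO.X]+0* (1,2)[OXOX/.OXX]+0
p3 O@[OXOX/XO.X]: (1,2)[OXOX/XOOX]+0*
p4 X@[OXOX/XOOX] terminal +0; root [.XOX/.O.X] d10

O winning at [.XOX/.O.X]: False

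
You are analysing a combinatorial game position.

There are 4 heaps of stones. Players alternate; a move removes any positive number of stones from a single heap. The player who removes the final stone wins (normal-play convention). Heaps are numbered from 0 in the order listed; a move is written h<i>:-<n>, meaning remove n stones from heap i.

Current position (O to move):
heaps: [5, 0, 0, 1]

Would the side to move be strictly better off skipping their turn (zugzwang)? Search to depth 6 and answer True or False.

zugzwang((5,0,0,1), O) = False

p1 O@[(5,0,0,1)]: h0:-1[(4,0,0,1)]-1 h0:-2[(3,0,0,1)]-1 h0:-3[(2,0,0,1)]-1 h0:-4[(1,0,0,1)]+1* h0:-5[(0,0,0,1)]-1 h3:-1[(5,0,0,0)]-1
p2 X@[(1,0,0,1)]: h0:-1[(0,0,0,1)]-1* h3:-1[(1,0,0,0)]-1
p3 O@[(0,0,0,1)]: h3:-1[(0,0,0,0)]+1*
p4 X@[(0,0,0,0)] terminal -1; root [(5,0,0,1)] d6
pass branch (X moves first from the same position):
  | p1 X@[(5,0,0,1)]: h0:-1[(4,0,0,1)]-1 h0:-2[(3,0,0,1)]-1 h0:-3[(2,0,0,1)]-1 h0:-4[(1,0,0,1)]+1* h0:-5[(0,0,0,1)]-1 h3:-1[(5,0,0,0)]-1
  | p2 O@[(1,0,0,1)]: h0:-1[(0,0,0,1)]-1* h3:-1[(1,0,0,0)]-1
  | p3 X@[(0,0,0,1)]: h3:-1[(0,0,0,0)]+1*
  | p4 O@[(0,0,0,0)] terminal -1; root [(5,0,0,1)] d6
O moving scores +1; O passing scores -1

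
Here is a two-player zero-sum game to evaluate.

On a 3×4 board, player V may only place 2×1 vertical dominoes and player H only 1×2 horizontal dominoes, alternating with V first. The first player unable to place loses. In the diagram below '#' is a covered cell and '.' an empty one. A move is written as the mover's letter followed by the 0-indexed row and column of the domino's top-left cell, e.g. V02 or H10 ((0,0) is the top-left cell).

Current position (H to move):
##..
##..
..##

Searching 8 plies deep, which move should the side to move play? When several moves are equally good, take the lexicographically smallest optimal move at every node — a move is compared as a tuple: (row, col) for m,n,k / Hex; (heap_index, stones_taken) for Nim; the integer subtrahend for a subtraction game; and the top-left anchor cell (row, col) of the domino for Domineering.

H's best at [##../##../..##]: H02

[##../##../..##] H move#1: H02:+1/####/##../..##*, H12:+1/##../####/..##, H20:-1/##../##../####
[####/##../..##] end (terminal -1, V#2); searched ##../##../..## to 8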